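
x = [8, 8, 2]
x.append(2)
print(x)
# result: [8, 8, 2, 2]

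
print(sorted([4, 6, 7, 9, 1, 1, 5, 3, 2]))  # [1, 1, 2, 3, 4, 5, 6, 7, 9]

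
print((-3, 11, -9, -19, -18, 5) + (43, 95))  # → (-3, 11, -9, -19, -18, 5, 43, 95)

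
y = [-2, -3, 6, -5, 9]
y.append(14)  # [-2, -3, 6, -5, 9, 14]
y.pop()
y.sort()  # [-5, -3, -2, 6, 9]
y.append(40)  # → [-5, -3, -2, 6, 9, 40]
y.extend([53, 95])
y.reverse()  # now [95, 53, 40, 9, 6, -2, -3, -5]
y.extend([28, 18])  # [95, 53, 40, 9, 6, -2, -3, -5, 28, 18]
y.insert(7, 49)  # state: [95, 53, 40, 9, 6, -2, -3, 49, -5, 28, 18]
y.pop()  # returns 18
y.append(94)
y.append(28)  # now [95, 53, 40, 9, 6, -2, -3, 49, -5, 28, 94, 28]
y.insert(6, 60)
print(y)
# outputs [95, 53, 40, 9, 6, -2, 60, -3, 49, -5, 28, 94, 28]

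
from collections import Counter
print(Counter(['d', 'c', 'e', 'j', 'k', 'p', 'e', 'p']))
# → Counter({'e': 2, 'p': 2, 'd': 1, 'c': 1, 'j': 1, 'k': 1})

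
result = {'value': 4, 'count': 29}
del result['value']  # {'count': 29}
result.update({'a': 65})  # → {'count': 29, 'a': 65}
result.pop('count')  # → 29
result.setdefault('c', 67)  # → 67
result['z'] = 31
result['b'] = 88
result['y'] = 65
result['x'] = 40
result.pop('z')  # 31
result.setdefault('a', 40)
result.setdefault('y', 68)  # 65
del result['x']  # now {'a': 65, 'c': 67, 'b': 88, 'y': 65}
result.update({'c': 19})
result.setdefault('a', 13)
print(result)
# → {'a': 65, 'c': 19, 'b': 88, 'y': 65}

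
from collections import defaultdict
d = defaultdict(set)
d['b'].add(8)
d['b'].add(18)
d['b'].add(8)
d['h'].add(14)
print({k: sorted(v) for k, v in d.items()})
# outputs {'b': [8, 18], 'h': [14]}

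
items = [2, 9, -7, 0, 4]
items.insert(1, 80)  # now [2, 80, 9, -7, 0, 4]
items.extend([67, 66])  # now [2, 80, 9, -7, 0, 4, 67, 66]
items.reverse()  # [66, 67, 4, 0, -7, 9, 80, 2]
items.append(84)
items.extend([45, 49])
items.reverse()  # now [49, 45, 84, 2, 80, 9, -7, 0, 4, 67, 66]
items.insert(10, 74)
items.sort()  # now [-7, 0, 2, 4, 9, 45, 49, 66, 67, 74, 80, 84]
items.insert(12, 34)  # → [-7, 0, 2, 4, 9, 45, 49, 66, 67, 74, 80, 84, 34]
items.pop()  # 34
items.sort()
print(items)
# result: [-7, 0, 2, 4, 9, 45, 49, 66, 67, 74, 80, 84]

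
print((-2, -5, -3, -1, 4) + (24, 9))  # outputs (-2, -5, -3, -1, 4, 24, 9)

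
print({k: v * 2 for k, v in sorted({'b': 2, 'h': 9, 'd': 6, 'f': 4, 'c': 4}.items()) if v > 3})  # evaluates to {'c': 8, 'd': 12, 'f': 8, 'h': 18}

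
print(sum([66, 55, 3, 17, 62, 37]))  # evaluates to 240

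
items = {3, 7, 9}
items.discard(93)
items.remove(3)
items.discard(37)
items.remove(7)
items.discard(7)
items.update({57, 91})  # {9, 57, 91}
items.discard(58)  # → {9, 57, 91}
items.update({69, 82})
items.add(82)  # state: {9, 57, 69, 82, 91}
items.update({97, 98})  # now {9, 57, 69, 82, 91, 97, 98}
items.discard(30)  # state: {9, 57, 69, 82, 91, 97, 98}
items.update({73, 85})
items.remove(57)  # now {9, 69, 73, 82, 85, 91, 97, 98}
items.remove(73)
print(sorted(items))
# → [9, 69, 82, 85, 91, 97, 98]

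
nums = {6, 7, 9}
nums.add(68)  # {6, 7, 9, 68}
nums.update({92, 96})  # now {6, 7, 9, 68, 92, 96}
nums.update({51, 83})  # {6, 7, 9, 51, 68, 83, 92, 96}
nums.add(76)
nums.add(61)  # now {6, 7, 9, 51, 61, 68, 76, 83, 92, 96}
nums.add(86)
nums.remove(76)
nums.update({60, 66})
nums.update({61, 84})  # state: {6, 7, 9, 51, 60, 61, 66, 68, 83, 84, 86, 92, 96}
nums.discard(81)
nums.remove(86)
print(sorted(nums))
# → [6, 7, 9, 51, 60, 61, 66, 68, 83, 84, 92, 96]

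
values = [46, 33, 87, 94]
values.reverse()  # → [94, 87, 33, 46]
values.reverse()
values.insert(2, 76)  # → [46, 33, 76, 87, 94]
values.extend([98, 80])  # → [46, 33, 76, 87, 94, 98, 80]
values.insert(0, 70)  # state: [70, 46, 33, 76, 87, 94, 98, 80]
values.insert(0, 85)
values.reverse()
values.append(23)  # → [80, 98, 94, 87, 76, 33, 46, 70, 85, 23]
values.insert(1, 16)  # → [80, 16, 98, 94, 87, 76, 33, 46, 70, 85, 23]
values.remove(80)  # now [16, 98, 94, 87, 76, 33, 46, 70, 85, 23]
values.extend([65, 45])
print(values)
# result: [16, 98, 94, 87, 76, 33, 46, 70, 85, 23, 65, 45]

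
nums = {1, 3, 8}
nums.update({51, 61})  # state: {1, 3, 8, 51, 61}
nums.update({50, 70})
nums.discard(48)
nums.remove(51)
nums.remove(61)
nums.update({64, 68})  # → {1, 3, 8, 50, 64, 68, 70}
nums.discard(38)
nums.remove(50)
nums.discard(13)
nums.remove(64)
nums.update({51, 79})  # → {1, 3, 8, 51, 68, 70, 79}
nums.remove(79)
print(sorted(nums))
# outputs [1, 3, 8, 51, 68, 70]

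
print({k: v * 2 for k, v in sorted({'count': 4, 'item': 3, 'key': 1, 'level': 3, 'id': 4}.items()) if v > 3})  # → {'count': 8, 'id': 8}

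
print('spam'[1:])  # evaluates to pam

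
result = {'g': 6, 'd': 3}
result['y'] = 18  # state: {'g': 6, 'd': 3, 'y': 18}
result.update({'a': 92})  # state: {'g': 6, 'd': 3, 'y': 18, 'a': 92}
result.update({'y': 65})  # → {'g': 6, 'd': 3, 'y': 65, 'a': 92}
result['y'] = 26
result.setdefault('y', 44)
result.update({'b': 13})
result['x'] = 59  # {'g': 6, 'd': 3, 'y': 26, 'a': 92, 'b': 13, 'x': 59}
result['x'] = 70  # {'g': 6, 'd': 3, 'y': 26, 'a': 92, 'b': 13, 'x': 70}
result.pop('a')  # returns 92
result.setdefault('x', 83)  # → 70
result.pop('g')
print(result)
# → {'d': 3, 'y': 26, 'b': 13, 'x': 70}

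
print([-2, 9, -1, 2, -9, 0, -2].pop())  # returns -2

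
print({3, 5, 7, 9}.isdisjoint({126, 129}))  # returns True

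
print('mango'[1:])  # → ango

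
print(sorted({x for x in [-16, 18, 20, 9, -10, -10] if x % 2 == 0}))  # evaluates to [-16, -10, 18, 20]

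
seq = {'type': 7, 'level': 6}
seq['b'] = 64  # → {'type': 7, 'level': 6, 'b': 64}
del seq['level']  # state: {'type': 7, 'b': 64}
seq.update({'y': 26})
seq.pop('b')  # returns 64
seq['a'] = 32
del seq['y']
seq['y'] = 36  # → {'type': 7, 'a': 32, 'y': 36}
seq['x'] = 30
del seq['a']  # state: {'type': 7, 'y': 36, 'x': 30}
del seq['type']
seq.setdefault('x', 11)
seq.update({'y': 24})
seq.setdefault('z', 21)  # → 21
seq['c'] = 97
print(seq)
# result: {'y': 24, 'x': 30, 'z': 21, 'c': 97}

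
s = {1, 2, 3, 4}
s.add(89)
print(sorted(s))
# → [1, 2, 3, 4, 89]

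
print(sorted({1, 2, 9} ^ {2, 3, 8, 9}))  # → [1, 3, 8]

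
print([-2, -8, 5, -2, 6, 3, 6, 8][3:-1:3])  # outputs [-2, 6]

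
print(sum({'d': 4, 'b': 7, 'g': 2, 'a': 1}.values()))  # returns 14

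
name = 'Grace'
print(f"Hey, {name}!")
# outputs Hey, Grace!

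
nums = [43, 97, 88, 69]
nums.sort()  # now [43, 69, 88, 97]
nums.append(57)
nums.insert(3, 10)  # [43, 69, 88, 10, 97, 57]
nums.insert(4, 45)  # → [43, 69, 88, 10, 45, 97, 57]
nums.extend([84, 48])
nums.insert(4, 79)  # [43, 69, 88, 10, 79, 45, 97, 57, 84, 48]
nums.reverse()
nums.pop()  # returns 43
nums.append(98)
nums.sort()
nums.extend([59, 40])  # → [10, 45, 48, 57, 69, 79, 84, 88, 97, 98, 59, 40]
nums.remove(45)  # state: [10, 48, 57, 69, 79, 84, 88, 97, 98, 59, 40]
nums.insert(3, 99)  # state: [10, 48, 57, 99, 69, 79, 84, 88, 97, 98, 59, 40]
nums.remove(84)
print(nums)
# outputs [10, 48, 57, 99, 69, 79, 88, 97, 98, 59, 40]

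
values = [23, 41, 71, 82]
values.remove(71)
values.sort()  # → [23, 41, 82]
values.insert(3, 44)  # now [23, 41, 82, 44]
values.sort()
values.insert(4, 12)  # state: [23, 41, 44, 82, 12]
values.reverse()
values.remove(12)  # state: [82, 44, 41, 23]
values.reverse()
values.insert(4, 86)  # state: [23, 41, 44, 82, 86]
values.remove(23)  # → [41, 44, 82, 86]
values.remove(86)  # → [41, 44, 82]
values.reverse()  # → [82, 44, 41]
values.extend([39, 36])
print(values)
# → [82, 44, 41, 39, 36]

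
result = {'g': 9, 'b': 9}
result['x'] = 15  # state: {'g': 9, 'b': 9, 'x': 15}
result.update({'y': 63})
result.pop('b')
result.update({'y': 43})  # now {'g': 9, 'x': 15, 'y': 43}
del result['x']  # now {'g': 9, 'y': 43}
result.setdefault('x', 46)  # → 46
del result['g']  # {'y': 43, 'x': 46}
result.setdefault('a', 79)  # 79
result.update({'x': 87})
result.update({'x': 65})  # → {'y': 43, 'x': 65, 'a': 79}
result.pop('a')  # 79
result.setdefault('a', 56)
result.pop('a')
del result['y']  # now {'x': 65}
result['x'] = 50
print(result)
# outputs {'x': 50}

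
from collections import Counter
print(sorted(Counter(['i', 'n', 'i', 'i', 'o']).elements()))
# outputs ['i', 'i', 'i', 'n', 'o']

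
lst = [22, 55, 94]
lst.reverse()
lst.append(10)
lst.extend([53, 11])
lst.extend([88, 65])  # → [94, 55, 22, 10, 53, 11, 88, 65]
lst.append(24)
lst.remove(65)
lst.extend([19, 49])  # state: [94, 55, 22, 10, 53, 11, 88, 24, 19, 49]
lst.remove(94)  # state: [55, 22, 10, 53, 11, 88, 24, 19, 49]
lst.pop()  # 49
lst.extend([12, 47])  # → [55, 22, 10, 53, 11, 88, 24, 19, 12, 47]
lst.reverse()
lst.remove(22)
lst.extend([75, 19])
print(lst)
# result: [47, 12, 19, 24, 88, 11, 53, 10, 55, 75, 19]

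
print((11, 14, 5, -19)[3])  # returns -19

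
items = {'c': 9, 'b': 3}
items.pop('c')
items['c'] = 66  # {'b': 3, 'c': 66}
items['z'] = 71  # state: {'b': 3, 'c': 66, 'z': 71}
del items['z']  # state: {'b': 3, 'c': 66}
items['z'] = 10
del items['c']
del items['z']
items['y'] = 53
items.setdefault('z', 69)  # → 69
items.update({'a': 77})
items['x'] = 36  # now {'b': 3, 'y': 53, 'z': 69, 'a': 77, 'x': 36}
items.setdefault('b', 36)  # 3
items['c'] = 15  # {'b': 3, 'y': 53, 'z': 69, 'a': 77, 'x': 36, 'c': 15}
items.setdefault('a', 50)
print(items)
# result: {'b': 3, 'y': 53, 'z': 69, 'a': 77, 'x': 36, 'c': 15}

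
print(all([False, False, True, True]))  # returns False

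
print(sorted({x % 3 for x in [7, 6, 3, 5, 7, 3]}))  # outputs [0, 1, 2]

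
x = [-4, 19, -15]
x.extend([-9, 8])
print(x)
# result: [-4, 19, -15, -9, 8]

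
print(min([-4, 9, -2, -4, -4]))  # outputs -4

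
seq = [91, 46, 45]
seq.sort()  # [45, 46, 91]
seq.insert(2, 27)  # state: [45, 46, 27, 91]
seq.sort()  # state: [27, 45, 46, 91]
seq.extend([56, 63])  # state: [27, 45, 46, 91, 56, 63]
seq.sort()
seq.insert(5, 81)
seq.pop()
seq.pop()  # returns 81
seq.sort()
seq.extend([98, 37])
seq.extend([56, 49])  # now [27, 45, 46, 56, 63, 98, 37, 56, 49]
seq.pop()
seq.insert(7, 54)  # [27, 45, 46, 56, 63, 98, 37, 54, 56]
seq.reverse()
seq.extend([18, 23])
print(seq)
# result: [56, 54, 37, 98, 63, 56, 46, 45, 27, 18, 23]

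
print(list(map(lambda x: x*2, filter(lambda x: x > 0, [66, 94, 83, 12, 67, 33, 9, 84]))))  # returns [132, 188, 166, 24, 134, 66, 18, 168]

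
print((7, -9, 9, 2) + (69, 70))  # (7, -9, 9, 2, 69, 70)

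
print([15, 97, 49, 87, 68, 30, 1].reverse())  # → None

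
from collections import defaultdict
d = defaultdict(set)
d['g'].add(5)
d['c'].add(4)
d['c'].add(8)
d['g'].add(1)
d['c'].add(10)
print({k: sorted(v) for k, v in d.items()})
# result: {'g': [1, 5], 'c': [4, 8, 10]}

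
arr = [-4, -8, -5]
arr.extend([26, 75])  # [-4, -8, -5, 26, 75]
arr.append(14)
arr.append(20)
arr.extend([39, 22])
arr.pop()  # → 22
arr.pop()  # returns 39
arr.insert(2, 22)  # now [-4, -8, 22, -5, 26, 75, 14, 20]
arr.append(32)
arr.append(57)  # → [-4, -8, 22, -5, 26, 75, 14, 20, 32, 57]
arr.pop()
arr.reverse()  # [32, 20, 14, 75, 26, -5, 22, -8, -4]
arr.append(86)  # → [32, 20, 14, 75, 26, -5, 22, -8, -4, 86]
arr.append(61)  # [32, 20, 14, 75, 26, -5, 22, -8, -4, 86, 61]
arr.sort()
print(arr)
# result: [-8, -5, -4, 14, 20, 22, 26, 32, 61, 75, 86]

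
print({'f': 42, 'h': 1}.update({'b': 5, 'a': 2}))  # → None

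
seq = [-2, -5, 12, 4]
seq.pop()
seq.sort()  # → [-5, -2, 12]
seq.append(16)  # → [-5, -2, 12, 16]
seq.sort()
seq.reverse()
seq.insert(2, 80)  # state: [16, 12, 80, -2, -5]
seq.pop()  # -5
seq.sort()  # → [-2, 12, 16, 80]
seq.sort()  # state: [-2, 12, 16, 80]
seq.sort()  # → [-2, 12, 16, 80]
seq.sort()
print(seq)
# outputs [-2, 12, 16, 80]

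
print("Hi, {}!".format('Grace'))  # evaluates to Hi, Grace!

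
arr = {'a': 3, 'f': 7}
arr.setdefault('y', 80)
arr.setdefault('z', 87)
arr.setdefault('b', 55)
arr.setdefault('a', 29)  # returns 3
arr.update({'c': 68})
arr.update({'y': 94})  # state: {'a': 3, 'f': 7, 'y': 94, 'z': 87, 'b': 55, 'c': 68}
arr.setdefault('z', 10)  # 87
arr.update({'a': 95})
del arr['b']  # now {'a': 95, 'f': 7, 'y': 94, 'z': 87, 'c': 68}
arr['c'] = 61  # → {'a': 95, 'f': 7, 'y': 94, 'z': 87, 'c': 61}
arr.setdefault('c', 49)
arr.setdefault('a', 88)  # 95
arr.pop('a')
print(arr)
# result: {'f': 7, 'y': 94, 'z': 87, 'c': 61}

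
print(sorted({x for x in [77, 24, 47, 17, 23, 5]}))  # [5, 17, 23, 24, 47, 77]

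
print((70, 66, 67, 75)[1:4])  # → (66, 67, 75)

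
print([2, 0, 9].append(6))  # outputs None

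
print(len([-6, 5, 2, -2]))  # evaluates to 4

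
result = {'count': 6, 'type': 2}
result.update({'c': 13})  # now {'count': 6, 'type': 2, 'c': 13}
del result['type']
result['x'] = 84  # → {'count': 6, 'c': 13, 'x': 84}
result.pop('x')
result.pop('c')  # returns 13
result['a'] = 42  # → {'count': 6, 'a': 42}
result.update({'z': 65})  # {'count': 6, 'a': 42, 'z': 65}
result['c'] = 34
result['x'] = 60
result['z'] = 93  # {'count': 6, 'a': 42, 'z': 93, 'c': 34, 'x': 60}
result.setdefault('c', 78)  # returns 34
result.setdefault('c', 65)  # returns 34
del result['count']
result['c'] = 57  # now {'a': 42, 'z': 93, 'c': 57, 'x': 60}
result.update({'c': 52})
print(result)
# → {'a': 42, 'z': 93, 'c': 52, 'x': 60}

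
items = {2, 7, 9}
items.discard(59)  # {2, 7, 9}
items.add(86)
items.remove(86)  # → {2, 7, 9}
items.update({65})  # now {2, 7, 9, 65}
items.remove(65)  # {2, 7, 9}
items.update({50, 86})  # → {2, 7, 9, 50, 86}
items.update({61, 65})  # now {2, 7, 9, 50, 61, 65, 86}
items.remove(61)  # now {2, 7, 9, 50, 65, 86}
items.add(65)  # {2, 7, 9, 50, 65, 86}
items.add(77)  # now {2, 7, 9, 50, 65, 77, 86}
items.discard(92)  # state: {2, 7, 9, 50, 65, 77, 86}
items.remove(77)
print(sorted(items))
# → [2, 7, 9, 50, 65, 86]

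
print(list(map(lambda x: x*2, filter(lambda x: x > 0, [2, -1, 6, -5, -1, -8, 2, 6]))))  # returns [4, 12, 4, 12]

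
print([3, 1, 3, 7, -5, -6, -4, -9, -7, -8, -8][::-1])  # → [-8, -8, -7, -9, -4, -6, -5, 7, 3, 1, 3]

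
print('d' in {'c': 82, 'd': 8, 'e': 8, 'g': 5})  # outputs True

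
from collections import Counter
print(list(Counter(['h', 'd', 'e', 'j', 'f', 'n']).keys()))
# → ['h', 'd', 'e', 'j', 'f', 'n']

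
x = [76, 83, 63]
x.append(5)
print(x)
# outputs [76, 83, 63, 5]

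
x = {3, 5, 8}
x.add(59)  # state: {3, 5, 8, 59}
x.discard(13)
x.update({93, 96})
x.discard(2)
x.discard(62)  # {3, 5, 8, 59, 93, 96}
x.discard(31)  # {3, 5, 8, 59, 93, 96}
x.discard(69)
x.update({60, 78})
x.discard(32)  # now {3, 5, 8, 59, 60, 78, 93, 96}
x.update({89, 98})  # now {3, 5, 8, 59, 60, 78, 89, 93, 96, 98}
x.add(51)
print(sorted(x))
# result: [3, 5, 8, 51, 59, 60, 78, 89, 93, 96, 98]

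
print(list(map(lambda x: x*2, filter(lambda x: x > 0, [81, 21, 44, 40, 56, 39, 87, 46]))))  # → [162, 42, 88, 80, 112, 78, 174, 92]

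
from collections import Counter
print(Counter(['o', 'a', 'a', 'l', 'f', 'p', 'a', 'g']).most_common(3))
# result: [('a', 3), ('o', 1), ('l', 1)]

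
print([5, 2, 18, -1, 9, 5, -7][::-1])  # [-7, 5, 9, -1, 18, 2, 5]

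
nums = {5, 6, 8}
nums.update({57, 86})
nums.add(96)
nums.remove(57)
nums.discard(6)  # {5, 8, 86, 96}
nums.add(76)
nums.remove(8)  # {5, 76, 86, 96}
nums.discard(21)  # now {5, 76, 86, 96}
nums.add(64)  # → {5, 64, 76, 86, 96}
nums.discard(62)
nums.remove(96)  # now {5, 64, 76, 86}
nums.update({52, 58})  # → {5, 52, 58, 64, 76, 86}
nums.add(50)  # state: {5, 50, 52, 58, 64, 76, 86}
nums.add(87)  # {5, 50, 52, 58, 64, 76, 86, 87}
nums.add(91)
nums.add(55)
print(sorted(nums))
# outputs [5, 50, 52, 55, 58, 64, 76, 86, 87, 91]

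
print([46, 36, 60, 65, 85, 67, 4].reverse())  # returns None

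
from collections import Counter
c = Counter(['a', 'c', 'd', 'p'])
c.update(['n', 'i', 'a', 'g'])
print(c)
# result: Counter({'a': 2, 'c': 1, 'd': 1, 'p': 1, 'n': 1, 'i': 1, 'g': 1})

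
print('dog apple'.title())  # Dog Apple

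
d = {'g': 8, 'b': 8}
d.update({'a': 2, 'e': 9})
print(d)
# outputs {'g': 8, 'b': 8, 'a': 2, 'e': 9}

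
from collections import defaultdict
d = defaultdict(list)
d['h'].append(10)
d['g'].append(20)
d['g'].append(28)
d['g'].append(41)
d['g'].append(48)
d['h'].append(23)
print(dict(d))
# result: {'h': [10, 23], 'g': [20, 28, 41, 48]}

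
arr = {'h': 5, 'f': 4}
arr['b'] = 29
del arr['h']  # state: {'f': 4, 'b': 29}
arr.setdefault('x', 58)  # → 58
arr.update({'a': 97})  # {'f': 4, 'b': 29, 'x': 58, 'a': 97}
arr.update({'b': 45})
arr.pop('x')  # 58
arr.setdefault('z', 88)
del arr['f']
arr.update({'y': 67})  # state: {'b': 45, 'a': 97, 'z': 88, 'y': 67}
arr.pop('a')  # 97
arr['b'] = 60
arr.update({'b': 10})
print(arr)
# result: {'b': 10, 'z': 88, 'y': 67}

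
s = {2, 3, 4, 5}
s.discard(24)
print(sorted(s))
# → [2, 3, 4, 5]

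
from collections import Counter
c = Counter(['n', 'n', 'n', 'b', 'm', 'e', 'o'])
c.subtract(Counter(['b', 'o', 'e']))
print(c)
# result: Counter({'n': 3, 'm': 1, 'b': 0, 'e': 0, 'o': 0})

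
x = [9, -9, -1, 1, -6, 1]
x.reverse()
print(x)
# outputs [1, -6, 1, -1, -9, 9]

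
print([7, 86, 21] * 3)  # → [7, 86, 21, 7, 86, 21, 7, 86, 21]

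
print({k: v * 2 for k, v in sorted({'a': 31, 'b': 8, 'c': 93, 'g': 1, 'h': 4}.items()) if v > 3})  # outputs {'a': 62, 'b': 16, 'c': 186, 'h': 8}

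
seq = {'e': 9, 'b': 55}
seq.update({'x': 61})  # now {'e': 9, 'b': 55, 'x': 61}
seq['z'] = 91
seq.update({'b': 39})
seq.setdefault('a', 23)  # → 23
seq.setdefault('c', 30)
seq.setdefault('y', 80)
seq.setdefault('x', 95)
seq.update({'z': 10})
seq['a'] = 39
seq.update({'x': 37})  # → {'e': 9, 'b': 39, 'x': 37, 'z': 10, 'a': 39, 'c': 30, 'y': 80}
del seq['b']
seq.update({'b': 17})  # {'e': 9, 'x': 37, 'z': 10, 'a': 39, 'c': 30, 'y': 80, 'b': 17}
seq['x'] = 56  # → {'e': 9, 'x': 56, 'z': 10, 'a': 39, 'c': 30, 'y': 80, 'b': 17}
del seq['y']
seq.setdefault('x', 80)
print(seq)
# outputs {'e': 9, 'x': 56, 'z': 10, 'a': 39, 'c': 30, 'b': 17}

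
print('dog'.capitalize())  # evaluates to Dog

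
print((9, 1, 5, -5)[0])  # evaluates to 9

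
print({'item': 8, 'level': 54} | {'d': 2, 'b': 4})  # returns {'item': 8, 'level': 54, 'd': 2, 'b': 4}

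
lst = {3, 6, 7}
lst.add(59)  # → {3, 6, 7, 59}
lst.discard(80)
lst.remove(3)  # {6, 7, 59}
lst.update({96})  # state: {6, 7, 59, 96}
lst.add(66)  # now {6, 7, 59, 66, 96}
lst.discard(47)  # {6, 7, 59, 66, 96}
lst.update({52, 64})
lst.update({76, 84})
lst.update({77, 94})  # {6, 7, 52, 59, 64, 66, 76, 77, 84, 94, 96}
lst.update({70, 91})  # {6, 7, 52, 59, 64, 66, 70, 76, 77, 84, 91, 94, 96}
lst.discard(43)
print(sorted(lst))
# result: [6, 7, 52, 59, 64, 66, 70, 76, 77, 84, 91, 94, 96]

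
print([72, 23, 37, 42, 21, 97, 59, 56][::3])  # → [72, 42, 59]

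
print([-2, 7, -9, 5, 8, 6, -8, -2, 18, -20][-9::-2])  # [7]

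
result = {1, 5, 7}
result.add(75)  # {1, 5, 7, 75}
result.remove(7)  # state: {1, 5, 75}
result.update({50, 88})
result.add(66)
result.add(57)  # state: {1, 5, 50, 57, 66, 75, 88}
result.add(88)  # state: {1, 5, 50, 57, 66, 75, 88}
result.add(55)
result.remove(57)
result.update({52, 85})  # {1, 5, 50, 52, 55, 66, 75, 85, 88}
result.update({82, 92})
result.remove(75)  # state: {1, 5, 50, 52, 55, 66, 82, 85, 88, 92}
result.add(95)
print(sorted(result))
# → [1, 5, 50, 52, 55, 66, 82, 85, 88, 92, 95]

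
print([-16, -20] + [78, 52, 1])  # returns [-16, -20, 78, 52, 1]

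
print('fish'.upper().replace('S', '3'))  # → FI3H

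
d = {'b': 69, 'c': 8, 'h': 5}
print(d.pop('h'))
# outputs 5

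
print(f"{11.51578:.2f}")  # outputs 11.52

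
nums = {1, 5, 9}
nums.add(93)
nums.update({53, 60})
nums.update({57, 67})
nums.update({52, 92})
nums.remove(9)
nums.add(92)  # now {1, 5, 52, 53, 57, 60, 67, 92, 93}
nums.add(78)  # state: {1, 5, 52, 53, 57, 60, 67, 78, 92, 93}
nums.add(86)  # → {1, 5, 52, 53, 57, 60, 67, 78, 86, 92, 93}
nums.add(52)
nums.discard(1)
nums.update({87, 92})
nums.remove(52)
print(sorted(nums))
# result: [5, 53, 57, 60, 67, 78, 86, 87, 92, 93]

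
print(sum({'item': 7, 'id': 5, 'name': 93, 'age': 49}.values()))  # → 154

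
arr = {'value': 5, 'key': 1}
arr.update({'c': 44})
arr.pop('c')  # 44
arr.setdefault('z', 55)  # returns 55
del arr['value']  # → {'key': 1, 'z': 55}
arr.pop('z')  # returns 55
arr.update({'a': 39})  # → {'key': 1, 'a': 39}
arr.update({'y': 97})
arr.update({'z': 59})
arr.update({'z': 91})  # {'key': 1, 'a': 39, 'y': 97, 'z': 91}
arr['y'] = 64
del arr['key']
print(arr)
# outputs {'a': 39, 'y': 64, 'z': 91}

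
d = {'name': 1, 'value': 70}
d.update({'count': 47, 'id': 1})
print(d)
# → {'name': 1, 'value': 70, 'count': 47, 'id': 1}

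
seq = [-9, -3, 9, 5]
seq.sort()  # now [-9, -3, 5, 9]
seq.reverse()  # [9, 5, -3, -9]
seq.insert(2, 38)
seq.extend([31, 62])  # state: [9, 5, 38, -3, -9, 31, 62]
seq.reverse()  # [62, 31, -9, -3, 38, 5, 9]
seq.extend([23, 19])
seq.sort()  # [-9, -3, 5, 9, 19, 23, 31, 38, 62]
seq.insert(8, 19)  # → [-9, -3, 5, 9, 19, 23, 31, 38, 19, 62]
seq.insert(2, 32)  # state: [-9, -3, 32, 5, 9, 19, 23, 31, 38, 19, 62]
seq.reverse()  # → [62, 19, 38, 31, 23, 19, 9, 5, 32, -3, -9]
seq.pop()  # -9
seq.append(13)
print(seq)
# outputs [62, 19, 38, 31, 23, 19, 9, 5, 32, -3, 13]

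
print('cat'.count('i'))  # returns 0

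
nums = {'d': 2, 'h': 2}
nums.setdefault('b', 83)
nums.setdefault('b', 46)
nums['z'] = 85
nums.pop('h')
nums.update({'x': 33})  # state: {'d': 2, 'b': 83, 'z': 85, 'x': 33}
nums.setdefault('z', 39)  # 85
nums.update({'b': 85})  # {'d': 2, 'b': 85, 'z': 85, 'x': 33}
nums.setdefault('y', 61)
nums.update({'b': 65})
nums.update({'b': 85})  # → {'d': 2, 'b': 85, 'z': 85, 'x': 33, 'y': 61}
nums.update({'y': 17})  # {'d': 2, 'b': 85, 'z': 85, 'x': 33, 'y': 17}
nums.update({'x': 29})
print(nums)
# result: {'d': 2, 'b': 85, 'z': 85, 'x': 29, 'y': 17}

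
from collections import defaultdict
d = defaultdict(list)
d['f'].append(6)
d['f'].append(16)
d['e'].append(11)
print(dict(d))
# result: {'f': [6, 16], 'e': [11]}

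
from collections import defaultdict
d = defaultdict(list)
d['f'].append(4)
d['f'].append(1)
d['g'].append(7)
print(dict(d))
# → {'f': [4, 1], 'g': [7]}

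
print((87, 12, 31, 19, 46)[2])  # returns 31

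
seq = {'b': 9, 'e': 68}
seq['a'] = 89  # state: {'b': 9, 'e': 68, 'a': 89}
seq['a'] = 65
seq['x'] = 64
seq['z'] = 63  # {'b': 9, 'e': 68, 'a': 65, 'x': 64, 'z': 63}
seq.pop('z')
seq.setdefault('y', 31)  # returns 31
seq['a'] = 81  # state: {'b': 9, 'e': 68, 'a': 81, 'x': 64, 'y': 31}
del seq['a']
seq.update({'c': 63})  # {'b': 9, 'e': 68, 'x': 64, 'y': 31, 'c': 63}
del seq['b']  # {'e': 68, 'x': 64, 'y': 31, 'c': 63}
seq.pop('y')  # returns 31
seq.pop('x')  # 64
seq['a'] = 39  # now {'e': 68, 'c': 63, 'a': 39}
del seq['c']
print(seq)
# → {'e': 68, 'a': 39}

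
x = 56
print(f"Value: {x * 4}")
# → Value: 224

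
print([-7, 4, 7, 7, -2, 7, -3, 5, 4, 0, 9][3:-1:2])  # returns [7, 7, 5, 0]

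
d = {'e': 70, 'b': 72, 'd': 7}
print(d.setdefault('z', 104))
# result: 104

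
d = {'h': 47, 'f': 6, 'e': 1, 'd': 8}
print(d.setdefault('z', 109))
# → 109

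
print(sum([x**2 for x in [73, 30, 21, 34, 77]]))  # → 13755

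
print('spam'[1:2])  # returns p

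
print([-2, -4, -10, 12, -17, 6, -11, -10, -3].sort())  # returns None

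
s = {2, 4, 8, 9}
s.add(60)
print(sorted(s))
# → [2, 4, 8, 9, 60]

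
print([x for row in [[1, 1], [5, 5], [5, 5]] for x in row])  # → [1, 1, 5, 5, 5, 5]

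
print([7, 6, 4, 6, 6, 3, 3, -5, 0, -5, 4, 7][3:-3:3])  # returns [6, 3]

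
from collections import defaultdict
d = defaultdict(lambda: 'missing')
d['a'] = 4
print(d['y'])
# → missing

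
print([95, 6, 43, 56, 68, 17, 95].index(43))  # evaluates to 2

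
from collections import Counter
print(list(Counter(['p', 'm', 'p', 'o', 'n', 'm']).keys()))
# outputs ['p', 'm', 'o', 'n']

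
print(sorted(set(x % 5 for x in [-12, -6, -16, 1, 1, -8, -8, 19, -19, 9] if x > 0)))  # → [1, 4]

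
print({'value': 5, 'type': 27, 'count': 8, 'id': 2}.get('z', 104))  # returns 104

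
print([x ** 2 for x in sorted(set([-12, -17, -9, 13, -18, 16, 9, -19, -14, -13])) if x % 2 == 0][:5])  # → [324, 196, 144, 256]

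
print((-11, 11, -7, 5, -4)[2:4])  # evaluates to (-7, 5)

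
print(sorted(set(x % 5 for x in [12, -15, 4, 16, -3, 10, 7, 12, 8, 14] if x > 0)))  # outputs [0, 1, 2, 3, 4]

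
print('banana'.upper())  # BANANA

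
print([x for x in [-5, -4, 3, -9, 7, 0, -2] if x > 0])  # [3, 7]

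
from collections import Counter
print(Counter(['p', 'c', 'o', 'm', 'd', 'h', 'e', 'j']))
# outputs Counter({'p': 1, 'c': 1, 'o': 1, 'm': 1, 'd': 1, 'h': 1, 'e': 1, 'j': 1})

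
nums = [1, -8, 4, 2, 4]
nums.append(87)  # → [1, -8, 4, 2, 4, 87]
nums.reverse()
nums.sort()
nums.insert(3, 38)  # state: [-8, 1, 2, 38, 4, 4, 87]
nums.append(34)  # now [-8, 1, 2, 38, 4, 4, 87, 34]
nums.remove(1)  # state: [-8, 2, 38, 4, 4, 87, 34]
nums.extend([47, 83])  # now [-8, 2, 38, 4, 4, 87, 34, 47, 83]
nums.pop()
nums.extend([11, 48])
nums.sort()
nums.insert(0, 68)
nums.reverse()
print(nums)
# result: [87, 48, 47, 38, 34, 11, 4, 4, 2, -8, 68]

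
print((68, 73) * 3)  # (68, 73, 68, 73, 68, 73)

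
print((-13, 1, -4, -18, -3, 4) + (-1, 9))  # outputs (-13, 1, -4, -18, -3, 4, -1, 9)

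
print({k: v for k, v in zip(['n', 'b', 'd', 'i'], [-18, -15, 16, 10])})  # {'n': -18, 'b': -15, 'd': 16, 'i': 10}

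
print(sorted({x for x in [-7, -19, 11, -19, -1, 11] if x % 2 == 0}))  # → []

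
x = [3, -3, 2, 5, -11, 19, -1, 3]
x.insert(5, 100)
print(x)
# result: [3, -3, 2, 5, -11, 100, 19, -1, 3]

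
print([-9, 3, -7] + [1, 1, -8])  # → [-9, 3, -7, 1, 1, -8]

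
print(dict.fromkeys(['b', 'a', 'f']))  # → {'b': None, 'a': None, 'f': None}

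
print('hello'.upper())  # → HELLO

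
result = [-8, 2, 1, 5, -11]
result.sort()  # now [-11, -8, 1, 2, 5]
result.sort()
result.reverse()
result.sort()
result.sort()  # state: [-11, -8, 1, 2, 5]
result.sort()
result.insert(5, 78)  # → [-11, -8, 1, 2, 5, 78]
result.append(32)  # [-11, -8, 1, 2, 5, 78, 32]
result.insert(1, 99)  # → [-11, 99, -8, 1, 2, 5, 78, 32]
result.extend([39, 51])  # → [-11, 99, -8, 1, 2, 5, 78, 32, 39, 51]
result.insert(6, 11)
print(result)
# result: [-11, 99, -8, 1, 2, 5, 11, 78, 32, 39, 51]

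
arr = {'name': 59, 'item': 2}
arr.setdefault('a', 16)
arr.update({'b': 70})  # {'name': 59, 'item': 2, 'a': 16, 'b': 70}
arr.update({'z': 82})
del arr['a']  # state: {'name': 59, 'item': 2, 'b': 70, 'z': 82}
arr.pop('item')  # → 2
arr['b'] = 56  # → {'name': 59, 'b': 56, 'z': 82}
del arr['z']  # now {'name': 59, 'b': 56}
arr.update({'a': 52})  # {'name': 59, 'b': 56, 'a': 52}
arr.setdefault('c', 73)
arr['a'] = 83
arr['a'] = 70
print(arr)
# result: {'name': 59, 'b': 56, 'a': 70, 'c': 73}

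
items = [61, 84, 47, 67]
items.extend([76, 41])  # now [61, 84, 47, 67, 76, 41]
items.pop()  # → 41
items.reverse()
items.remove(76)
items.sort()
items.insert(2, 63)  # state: [47, 61, 63, 67, 84]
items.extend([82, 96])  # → [47, 61, 63, 67, 84, 82, 96]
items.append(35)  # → [47, 61, 63, 67, 84, 82, 96, 35]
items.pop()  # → 35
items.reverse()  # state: [96, 82, 84, 67, 63, 61, 47]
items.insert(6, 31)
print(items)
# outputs [96, 82, 84, 67, 63, 61, 31, 47]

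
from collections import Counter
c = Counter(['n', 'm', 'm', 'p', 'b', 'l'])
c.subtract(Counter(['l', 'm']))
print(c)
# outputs Counter({'n': 1, 'm': 1, 'p': 1, 'b': 1, 'l': 0})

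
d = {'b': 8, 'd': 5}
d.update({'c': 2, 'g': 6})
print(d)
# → {'b': 8, 'd': 5, 'c': 2, 'g': 6}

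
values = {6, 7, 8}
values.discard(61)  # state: {6, 7, 8}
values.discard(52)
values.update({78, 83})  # {6, 7, 8, 78, 83}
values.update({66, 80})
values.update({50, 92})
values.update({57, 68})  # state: {6, 7, 8, 50, 57, 66, 68, 78, 80, 83, 92}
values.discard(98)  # {6, 7, 8, 50, 57, 66, 68, 78, 80, 83, 92}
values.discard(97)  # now {6, 7, 8, 50, 57, 66, 68, 78, 80, 83, 92}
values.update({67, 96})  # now {6, 7, 8, 50, 57, 66, 67, 68, 78, 80, 83, 92, 96}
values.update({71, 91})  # {6, 7, 8, 50, 57, 66, 67, 68, 71, 78, 80, 83, 91, 92, 96}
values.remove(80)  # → {6, 7, 8, 50, 57, 66, 67, 68, 71, 78, 83, 91, 92, 96}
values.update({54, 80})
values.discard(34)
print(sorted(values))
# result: [6, 7, 8, 50, 54, 57, 66, 67, 68, 71, 78, 80, 83, 91, 92, 96]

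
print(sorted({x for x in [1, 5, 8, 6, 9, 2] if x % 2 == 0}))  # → [2, 6, 8]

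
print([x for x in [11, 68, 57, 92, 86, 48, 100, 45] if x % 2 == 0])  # [68, 92, 86, 48, 100]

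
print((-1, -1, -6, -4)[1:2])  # (-1,)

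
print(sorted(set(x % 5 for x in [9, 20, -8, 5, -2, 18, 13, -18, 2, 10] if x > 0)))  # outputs [0, 2, 3, 4]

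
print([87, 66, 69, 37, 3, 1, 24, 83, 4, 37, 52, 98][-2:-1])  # [52]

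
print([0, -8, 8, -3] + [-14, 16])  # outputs [0, -8, 8, -3, -14, 16]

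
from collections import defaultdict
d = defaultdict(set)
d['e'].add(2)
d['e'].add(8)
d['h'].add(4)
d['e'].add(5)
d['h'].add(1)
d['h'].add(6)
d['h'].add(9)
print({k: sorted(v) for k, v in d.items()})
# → {'e': [2, 5, 8], 'h': [1, 4, 6, 9]}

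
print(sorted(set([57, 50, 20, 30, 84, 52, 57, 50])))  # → [20, 30, 50, 52, 57, 84]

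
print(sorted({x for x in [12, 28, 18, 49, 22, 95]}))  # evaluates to [12, 18, 22, 28, 49, 95]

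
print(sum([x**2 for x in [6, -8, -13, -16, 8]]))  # 589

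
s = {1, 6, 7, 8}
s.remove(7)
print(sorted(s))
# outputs [1, 6, 8]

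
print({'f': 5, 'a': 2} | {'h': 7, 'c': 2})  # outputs {'f': 5, 'a': 2, 'h': 7, 'c': 2}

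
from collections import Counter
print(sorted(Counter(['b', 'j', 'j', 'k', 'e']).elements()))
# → ['b', 'e', 'j', 'j', 'k']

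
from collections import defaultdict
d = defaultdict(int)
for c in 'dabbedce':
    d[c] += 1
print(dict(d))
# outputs {'d': 2, 'a': 1, 'b': 2, 'e': 2, 'c': 1}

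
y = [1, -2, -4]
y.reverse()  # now [-4, -2, 1]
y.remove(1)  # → [-4, -2]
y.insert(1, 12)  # [-4, 12, -2]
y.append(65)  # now [-4, 12, -2, 65]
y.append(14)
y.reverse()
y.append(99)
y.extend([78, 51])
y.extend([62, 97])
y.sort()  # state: [-4, -2, 12, 14, 51, 62, 65, 78, 97, 99]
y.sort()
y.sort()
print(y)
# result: [-4, -2, 12, 14, 51, 62, 65, 78, 97, 99]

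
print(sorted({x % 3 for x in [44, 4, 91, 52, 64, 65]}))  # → [1, 2]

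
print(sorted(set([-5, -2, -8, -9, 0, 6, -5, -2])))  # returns [-9, -8, -5, -2, 0, 6]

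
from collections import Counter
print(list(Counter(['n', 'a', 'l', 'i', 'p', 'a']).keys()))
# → ['n', 'a', 'l', 'i', 'p']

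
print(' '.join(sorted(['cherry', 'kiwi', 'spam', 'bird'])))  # bird cherry kiwi spam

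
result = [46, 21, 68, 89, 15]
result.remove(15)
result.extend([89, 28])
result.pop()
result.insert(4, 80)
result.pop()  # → 89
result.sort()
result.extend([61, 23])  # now [21, 46, 68, 80, 89, 61, 23]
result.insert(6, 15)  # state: [21, 46, 68, 80, 89, 61, 15, 23]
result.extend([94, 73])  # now [21, 46, 68, 80, 89, 61, 15, 23, 94, 73]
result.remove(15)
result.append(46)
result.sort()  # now [21, 23, 46, 46, 61, 68, 73, 80, 89, 94]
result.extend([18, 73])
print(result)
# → [21, 23, 46, 46, 61, 68, 73, 80, 89, 94, 18, 73]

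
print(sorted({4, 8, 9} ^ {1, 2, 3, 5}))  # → [1, 2, 3, 4, 5, 8, 9]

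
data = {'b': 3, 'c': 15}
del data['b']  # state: {'c': 15}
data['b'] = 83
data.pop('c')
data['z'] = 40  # {'b': 83, 'z': 40}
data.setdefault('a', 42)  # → 42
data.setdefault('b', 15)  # 83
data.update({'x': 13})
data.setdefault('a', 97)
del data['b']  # {'z': 40, 'a': 42, 'x': 13}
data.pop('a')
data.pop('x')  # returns 13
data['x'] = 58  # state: {'z': 40, 'x': 58}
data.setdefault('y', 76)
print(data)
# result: {'z': 40, 'x': 58, 'y': 76}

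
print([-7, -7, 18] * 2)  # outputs [-7, -7, 18, -7, -7, 18]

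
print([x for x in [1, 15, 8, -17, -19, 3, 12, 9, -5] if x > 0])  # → [1, 15, 8, 3, 12, 9]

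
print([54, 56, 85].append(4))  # None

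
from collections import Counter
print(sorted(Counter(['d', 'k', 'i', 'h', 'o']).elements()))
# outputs ['d', 'h', 'i', 'k', 'o']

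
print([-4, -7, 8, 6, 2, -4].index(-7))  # 1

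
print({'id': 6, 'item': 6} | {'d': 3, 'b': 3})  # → {'id': 6, 'item': 6, 'd': 3, 'b': 3}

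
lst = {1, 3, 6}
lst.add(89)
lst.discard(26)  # {1, 3, 6, 89}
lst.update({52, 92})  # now {1, 3, 6, 52, 89, 92}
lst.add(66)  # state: {1, 3, 6, 52, 66, 89, 92}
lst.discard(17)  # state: {1, 3, 6, 52, 66, 89, 92}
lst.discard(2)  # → {1, 3, 6, 52, 66, 89, 92}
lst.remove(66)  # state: {1, 3, 6, 52, 89, 92}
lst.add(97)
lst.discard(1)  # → {3, 6, 52, 89, 92, 97}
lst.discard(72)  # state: {3, 6, 52, 89, 92, 97}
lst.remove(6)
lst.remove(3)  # {52, 89, 92, 97}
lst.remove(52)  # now {89, 92, 97}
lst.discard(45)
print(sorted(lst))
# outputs [89, 92, 97]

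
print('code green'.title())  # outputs Code Green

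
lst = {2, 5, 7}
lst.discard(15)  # {2, 5, 7}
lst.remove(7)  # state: {2, 5}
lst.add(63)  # {2, 5, 63}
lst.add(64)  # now {2, 5, 63, 64}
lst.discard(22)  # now {2, 5, 63, 64}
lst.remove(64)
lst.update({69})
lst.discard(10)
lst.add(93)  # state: {2, 5, 63, 69, 93}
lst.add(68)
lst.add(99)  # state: {2, 5, 63, 68, 69, 93, 99}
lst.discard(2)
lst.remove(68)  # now {5, 63, 69, 93, 99}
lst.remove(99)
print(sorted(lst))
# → [5, 63, 69, 93]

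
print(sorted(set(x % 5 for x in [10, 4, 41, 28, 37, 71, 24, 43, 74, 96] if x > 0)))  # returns [0, 1, 2, 3, 4]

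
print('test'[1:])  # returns est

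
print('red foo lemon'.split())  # ['red', 'foo', 'lemon']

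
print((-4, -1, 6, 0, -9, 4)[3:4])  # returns (0,)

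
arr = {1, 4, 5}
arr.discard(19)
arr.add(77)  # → {1, 4, 5, 77}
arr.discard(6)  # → {1, 4, 5, 77}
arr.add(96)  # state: {1, 4, 5, 77, 96}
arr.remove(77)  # {1, 4, 5, 96}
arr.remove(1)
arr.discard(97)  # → {4, 5, 96}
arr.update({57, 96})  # {4, 5, 57, 96}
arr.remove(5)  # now {4, 57, 96}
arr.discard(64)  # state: {4, 57, 96}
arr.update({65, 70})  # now {4, 57, 65, 70, 96}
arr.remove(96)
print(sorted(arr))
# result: [4, 57, 65, 70]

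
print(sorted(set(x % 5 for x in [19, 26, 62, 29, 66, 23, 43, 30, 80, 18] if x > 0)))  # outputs [0, 1, 2, 3, 4]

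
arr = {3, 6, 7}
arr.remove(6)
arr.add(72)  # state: {3, 7, 72}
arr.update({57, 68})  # {3, 7, 57, 68, 72}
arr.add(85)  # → {3, 7, 57, 68, 72, 85}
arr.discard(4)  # {3, 7, 57, 68, 72, 85}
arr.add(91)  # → {3, 7, 57, 68, 72, 85, 91}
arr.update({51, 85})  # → {3, 7, 51, 57, 68, 72, 85, 91}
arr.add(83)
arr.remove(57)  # {3, 7, 51, 68, 72, 83, 85, 91}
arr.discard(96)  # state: {3, 7, 51, 68, 72, 83, 85, 91}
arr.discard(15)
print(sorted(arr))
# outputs [3, 7, 51, 68, 72, 83, 85, 91]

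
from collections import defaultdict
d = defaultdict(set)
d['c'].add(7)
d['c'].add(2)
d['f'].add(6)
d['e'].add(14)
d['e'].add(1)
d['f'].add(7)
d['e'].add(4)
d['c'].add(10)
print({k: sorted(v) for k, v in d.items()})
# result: {'c': [2, 7, 10], 'f': [6, 7], 'e': [1, 4, 14]}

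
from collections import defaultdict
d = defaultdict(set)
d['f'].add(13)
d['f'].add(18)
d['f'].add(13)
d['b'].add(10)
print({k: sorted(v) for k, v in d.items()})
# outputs {'f': [13, 18], 'b': [10]}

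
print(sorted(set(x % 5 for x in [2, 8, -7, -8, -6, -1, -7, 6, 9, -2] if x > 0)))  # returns [1, 2, 3, 4]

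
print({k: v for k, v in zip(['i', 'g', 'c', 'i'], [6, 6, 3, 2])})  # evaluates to {'i': 2, 'g': 6, 'c': 3}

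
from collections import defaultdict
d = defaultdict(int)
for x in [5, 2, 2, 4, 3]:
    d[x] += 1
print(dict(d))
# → {5: 1, 2: 2, 4: 1, 3: 1}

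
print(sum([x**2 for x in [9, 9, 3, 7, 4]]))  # 236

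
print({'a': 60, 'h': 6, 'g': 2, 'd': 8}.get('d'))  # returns 8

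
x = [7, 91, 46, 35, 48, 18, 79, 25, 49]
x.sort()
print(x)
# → [7, 18, 25, 35, 46, 48, 49, 79, 91]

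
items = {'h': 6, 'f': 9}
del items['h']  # {'f': 9}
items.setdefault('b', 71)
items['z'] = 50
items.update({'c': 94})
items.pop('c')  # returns 94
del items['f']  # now {'b': 71, 'z': 50}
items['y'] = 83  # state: {'b': 71, 'z': 50, 'y': 83}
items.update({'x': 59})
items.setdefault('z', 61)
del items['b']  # {'z': 50, 'y': 83, 'x': 59}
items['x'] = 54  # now {'z': 50, 'y': 83, 'x': 54}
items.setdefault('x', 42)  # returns 54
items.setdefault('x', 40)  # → 54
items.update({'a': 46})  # {'z': 50, 'y': 83, 'x': 54, 'a': 46}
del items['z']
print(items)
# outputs {'y': 83, 'x': 54, 'a': 46}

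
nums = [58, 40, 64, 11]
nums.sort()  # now [11, 40, 58, 64]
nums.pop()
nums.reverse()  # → [58, 40, 11]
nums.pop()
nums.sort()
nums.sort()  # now [40, 58]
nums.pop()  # 58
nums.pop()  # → 40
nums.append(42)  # [42]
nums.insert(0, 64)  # [64, 42]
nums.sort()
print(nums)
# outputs [42, 64]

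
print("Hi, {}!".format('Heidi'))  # Hi, Heidi!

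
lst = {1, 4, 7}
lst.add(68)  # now {1, 4, 7, 68}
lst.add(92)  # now {1, 4, 7, 68, 92}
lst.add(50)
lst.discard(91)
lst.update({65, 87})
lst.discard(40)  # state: {1, 4, 7, 50, 65, 68, 87, 92}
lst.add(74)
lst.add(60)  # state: {1, 4, 7, 50, 60, 65, 68, 74, 87, 92}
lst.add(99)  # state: {1, 4, 7, 50, 60, 65, 68, 74, 87, 92, 99}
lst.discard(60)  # {1, 4, 7, 50, 65, 68, 74, 87, 92, 99}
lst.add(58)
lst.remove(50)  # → {1, 4, 7, 58, 65, 68, 74, 87, 92, 99}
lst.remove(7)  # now {1, 4, 58, 65, 68, 74, 87, 92, 99}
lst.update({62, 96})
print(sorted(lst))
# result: [1, 4, 58, 62, 65, 68, 74, 87, 92, 96, 99]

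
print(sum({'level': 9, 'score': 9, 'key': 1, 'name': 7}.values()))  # 26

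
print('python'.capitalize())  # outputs Python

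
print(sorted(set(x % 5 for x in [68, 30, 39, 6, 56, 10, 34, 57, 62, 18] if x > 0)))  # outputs [0, 1, 2, 3, 4]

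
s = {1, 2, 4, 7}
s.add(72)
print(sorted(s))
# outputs [1, 2, 4, 7, 72]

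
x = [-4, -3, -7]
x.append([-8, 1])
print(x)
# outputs [-4, -3, -7, [-8, 1]]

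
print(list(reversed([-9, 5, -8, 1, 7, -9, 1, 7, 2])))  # [2, 7, 1, -9, 7, 1, -8, 5, -9]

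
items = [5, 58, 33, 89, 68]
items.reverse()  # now [68, 89, 33, 58, 5]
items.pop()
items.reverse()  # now [58, 33, 89, 68]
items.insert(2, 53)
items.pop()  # 68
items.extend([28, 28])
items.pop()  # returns 28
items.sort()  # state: [28, 33, 53, 58, 89]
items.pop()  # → 89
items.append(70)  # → [28, 33, 53, 58, 70]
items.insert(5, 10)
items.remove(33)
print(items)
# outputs [28, 53, 58, 70, 10]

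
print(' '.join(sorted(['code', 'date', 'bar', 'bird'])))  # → bar bird code date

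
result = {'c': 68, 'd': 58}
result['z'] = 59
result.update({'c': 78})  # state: {'c': 78, 'd': 58, 'z': 59}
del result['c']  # {'d': 58, 'z': 59}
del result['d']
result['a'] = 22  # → {'z': 59, 'a': 22}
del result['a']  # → {'z': 59}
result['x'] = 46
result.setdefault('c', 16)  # 16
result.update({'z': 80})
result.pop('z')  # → 80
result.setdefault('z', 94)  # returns 94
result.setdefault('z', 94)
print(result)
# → {'x': 46, 'c': 16, 'z': 94}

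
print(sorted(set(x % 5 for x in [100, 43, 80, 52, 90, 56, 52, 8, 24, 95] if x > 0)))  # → [0, 1, 2, 3, 4]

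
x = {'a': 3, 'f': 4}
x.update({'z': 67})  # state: {'a': 3, 'f': 4, 'z': 67}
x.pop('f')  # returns 4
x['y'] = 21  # {'a': 3, 'z': 67, 'y': 21}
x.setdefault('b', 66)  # 66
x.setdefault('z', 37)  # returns 67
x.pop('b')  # 66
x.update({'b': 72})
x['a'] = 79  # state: {'a': 79, 'z': 67, 'y': 21, 'b': 72}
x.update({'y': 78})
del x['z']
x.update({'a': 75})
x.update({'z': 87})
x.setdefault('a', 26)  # 75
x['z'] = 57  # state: {'a': 75, 'y': 78, 'b': 72, 'z': 57}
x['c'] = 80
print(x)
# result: {'a': 75, 'y': 78, 'b': 72, 'z': 57, 'c': 80}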